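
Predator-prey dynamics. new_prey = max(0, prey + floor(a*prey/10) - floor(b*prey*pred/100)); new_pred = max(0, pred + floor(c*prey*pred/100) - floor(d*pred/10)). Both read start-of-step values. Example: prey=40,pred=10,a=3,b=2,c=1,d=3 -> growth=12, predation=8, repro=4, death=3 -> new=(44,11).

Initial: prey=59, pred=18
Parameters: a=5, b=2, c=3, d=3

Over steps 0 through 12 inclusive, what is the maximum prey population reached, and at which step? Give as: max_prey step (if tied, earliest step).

Step 1: prey: 59+29-21=67; pred: 18+31-5=44
Step 2: prey: 67+33-58=42; pred: 44+88-13=119
Step 3: prey: 42+21-99=0; pred: 119+149-35=233
Step 4: prey: 0+0-0=0; pred: 233+0-69=164
Step 5: prey: 0+0-0=0; pred: 164+0-49=115
Step 6: prey: 0+0-0=0; pred: 115+0-34=81
Step 7: prey: 0+0-0=0; pred: 81+0-24=57
Step 8: prey: 0+0-0=0; pred: 57+0-17=40
Step 9: prey: 0+0-0=0; pred: 40+0-12=28
Step 10: prey: 0+0-0=0; pred: 28+0-8=20
Step 11: prey: 0+0-0=0; pred: 20+0-6=14
Step 12: prey: 0+0-0=0; pred: 14+0-4=10
Max prey = 67 at step 1

Answer: 67 1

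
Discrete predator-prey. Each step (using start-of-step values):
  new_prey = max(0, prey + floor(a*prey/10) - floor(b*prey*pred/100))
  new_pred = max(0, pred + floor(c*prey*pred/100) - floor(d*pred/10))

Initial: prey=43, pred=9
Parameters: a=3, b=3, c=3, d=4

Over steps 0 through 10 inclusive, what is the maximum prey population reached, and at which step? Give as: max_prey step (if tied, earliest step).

Answer: 44 1

Derivation:
Step 1: prey: 43+12-11=44; pred: 9+11-3=17
Step 2: prey: 44+13-22=35; pred: 17+22-6=33
Step 3: prey: 35+10-34=11; pred: 33+34-13=54
Step 4: prey: 11+3-17=0; pred: 54+17-21=50
Step 5: prey: 0+0-0=0; pred: 50+0-20=30
Step 6: prey: 0+0-0=0; pred: 30+0-12=18
Step 7: prey: 0+0-0=0; pred: 18+0-7=11
Step 8: prey: 0+0-0=0; pred: 11+0-4=7
Step 9: prey: 0+0-0=0; pred: 7+0-2=5
Step 10: prey: 0+0-0=0; pred: 5+0-2=3
Max prey = 44 at step 1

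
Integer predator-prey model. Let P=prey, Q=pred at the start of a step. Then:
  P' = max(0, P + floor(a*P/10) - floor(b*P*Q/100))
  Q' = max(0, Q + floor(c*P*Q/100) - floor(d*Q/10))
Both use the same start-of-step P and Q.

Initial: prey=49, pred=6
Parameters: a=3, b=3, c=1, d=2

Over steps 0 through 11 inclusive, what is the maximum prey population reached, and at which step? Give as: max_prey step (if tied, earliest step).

Answer: 62 3

Derivation:
Step 1: prey: 49+14-8=55; pred: 6+2-1=7
Step 2: prey: 55+16-11=60; pred: 7+3-1=9
Step 3: prey: 60+18-16=62; pred: 9+5-1=13
Step 4: prey: 62+18-24=56; pred: 13+8-2=19
Step 5: prey: 56+16-31=41; pred: 19+10-3=26
Step 6: prey: 41+12-31=22; pred: 26+10-5=31
Step 7: prey: 22+6-20=8; pred: 31+6-6=31
Step 8: prey: 8+2-7=3; pred: 31+2-6=27
Step 9: prey: 3+0-2=1; pred: 27+0-5=22
Step 10: prey: 1+0-0=1; pred: 22+0-4=18
Step 11: prey: 1+0-0=1; pred: 18+0-3=15
Max prey = 62 at step 3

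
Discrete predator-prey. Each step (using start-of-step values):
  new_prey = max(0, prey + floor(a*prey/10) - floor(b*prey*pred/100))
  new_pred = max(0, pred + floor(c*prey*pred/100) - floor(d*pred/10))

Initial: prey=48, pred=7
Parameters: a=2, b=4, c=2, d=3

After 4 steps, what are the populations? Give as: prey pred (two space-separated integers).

Step 1: prey: 48+9-13=44; pred: 7+6-2=11
Step 2: prey: 44+8-19=33; pred: 11+9-3=17
Step 3: prey: 33+6-22=17; pred: 17+11-5=23
Step 4: prey: 17+3-15=5; pred: 23+7-6=24

Answer: 5 24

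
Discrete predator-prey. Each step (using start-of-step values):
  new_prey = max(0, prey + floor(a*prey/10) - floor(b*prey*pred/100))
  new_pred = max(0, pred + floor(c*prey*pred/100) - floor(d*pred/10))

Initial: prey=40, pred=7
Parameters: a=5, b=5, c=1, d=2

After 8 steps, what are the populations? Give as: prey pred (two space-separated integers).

Step 1: prey: 40+20-14=46; pred: 7+2-1=8
Step 2: prey: 46+23-18=51; pred: 8+3-1=10
Step 3: prey: 51+25-25=51; pred: 10+5-2=13
Step 4: prey: 51+25-33=43; pred: 13+6-2=17
Step 5: prey: 43+21-36=28; pred: 17+7-3=21
Step 6: prey: 28+14-29=13; pred: 21+5-4=22
Step 7: prey: 13+6-14=5; pred: 22+2-4=20
Step 8: prey: 5+2-5=2; pred: 20+1-4=17

Answer: 2 17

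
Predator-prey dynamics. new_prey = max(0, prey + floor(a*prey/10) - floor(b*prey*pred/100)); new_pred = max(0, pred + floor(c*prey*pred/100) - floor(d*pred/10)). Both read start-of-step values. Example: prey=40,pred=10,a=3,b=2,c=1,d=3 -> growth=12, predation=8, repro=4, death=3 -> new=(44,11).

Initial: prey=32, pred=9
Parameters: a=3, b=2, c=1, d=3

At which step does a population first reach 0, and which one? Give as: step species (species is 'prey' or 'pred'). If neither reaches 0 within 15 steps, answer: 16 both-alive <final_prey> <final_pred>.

Step 1: prey: 32+9-5=36; pred: 9+2-2=9
Step 2: prey: 36+10-6=40; pred: 9+3-2=10
Step 3: prey: 40+12-8=44; pred: 10+4-3=11
Step 4: prey: 44+13-9=48; pred: 11+4-3=12
Step 5: prey: 48+14-11=51; pred: 12+5-3=14
Step 6: prey: 51+15-14=52; pred: 14+7-4=17
Step 7: prey: 52+15-17=50; pred: 17+8-5=20
Step 8: prey: 50+15-20=45; pred: 20+10-6=24
Step 9: prey: 45+13-21=37; pred: 24+10-7=27
Step 10: prey: 37+11-19=29; pred: 27+9-8=28
Step 11: prey: 29+8-16=21; pred: 28+8-8=28
Step 12: prey: 21+6-11=16; pred: 28+5-8=25
Step 13: prey: 16+4-8=12; pred: 25+4-7=22
Step 14: prey: 12+3-5=10; pred: 22+2-6=18
Step 15: prey: 10+3-3=10; pred: 18+1-5=14
No extinction within 15 steps

Answer: 16 both-alive 10 14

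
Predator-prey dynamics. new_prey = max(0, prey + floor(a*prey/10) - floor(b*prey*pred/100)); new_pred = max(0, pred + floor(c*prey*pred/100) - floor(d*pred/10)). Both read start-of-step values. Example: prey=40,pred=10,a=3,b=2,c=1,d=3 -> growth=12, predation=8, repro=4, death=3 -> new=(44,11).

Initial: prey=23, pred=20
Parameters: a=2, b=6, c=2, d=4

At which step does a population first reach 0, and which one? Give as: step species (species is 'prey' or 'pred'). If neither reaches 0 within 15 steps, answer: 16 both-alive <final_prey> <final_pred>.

Step 1: prey: 23+4-27=0; pred: 20+9-8=21
First extinction: prey at step 1

Answer: 1 prey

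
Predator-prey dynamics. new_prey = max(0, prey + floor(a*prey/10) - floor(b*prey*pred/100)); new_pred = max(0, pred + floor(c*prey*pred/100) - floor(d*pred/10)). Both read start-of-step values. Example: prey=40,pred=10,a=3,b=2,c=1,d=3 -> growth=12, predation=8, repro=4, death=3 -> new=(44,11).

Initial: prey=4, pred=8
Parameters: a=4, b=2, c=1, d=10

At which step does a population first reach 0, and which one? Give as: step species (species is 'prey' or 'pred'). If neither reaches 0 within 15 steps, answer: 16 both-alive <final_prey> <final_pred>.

Answer: 1 pred

Derivation:
Step 1: prey: 4+1-0=5; pred: 8+0-8=0
First extinction: pred at step 1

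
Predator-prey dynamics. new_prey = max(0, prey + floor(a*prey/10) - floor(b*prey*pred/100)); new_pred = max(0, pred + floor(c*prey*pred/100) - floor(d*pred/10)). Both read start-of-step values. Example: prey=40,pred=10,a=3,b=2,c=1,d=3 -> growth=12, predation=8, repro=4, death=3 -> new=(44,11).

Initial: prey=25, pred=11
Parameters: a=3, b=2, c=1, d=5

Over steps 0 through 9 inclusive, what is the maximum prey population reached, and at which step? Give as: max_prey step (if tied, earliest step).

Step 1: prey: 25+7-5=27; pred: 11+2-5=8
Step 2: prey: 27+8-4=31; pred: 8+2-4=6
Step 3: prey: 31+9-3=37; pred: 6+1-3=4
Step 4: prey: 37+11-2=46; pred: 4+1-2=3
Step 5: prey: 46+13-2=57; pred: 3+1-1=3
Step 6: prey: 57+17-3=71; pred: 3+1-1=3
Step 7: prey: 71+21-4=88; pred: 3+2-1=4
Step 8: prey: 88+26-7=107; pred: 4+3-2=5
Step 9: prey: 107+32-10=129; pred: 5+5-2=8
Max prey = 129 at step 9

Answer: 129 9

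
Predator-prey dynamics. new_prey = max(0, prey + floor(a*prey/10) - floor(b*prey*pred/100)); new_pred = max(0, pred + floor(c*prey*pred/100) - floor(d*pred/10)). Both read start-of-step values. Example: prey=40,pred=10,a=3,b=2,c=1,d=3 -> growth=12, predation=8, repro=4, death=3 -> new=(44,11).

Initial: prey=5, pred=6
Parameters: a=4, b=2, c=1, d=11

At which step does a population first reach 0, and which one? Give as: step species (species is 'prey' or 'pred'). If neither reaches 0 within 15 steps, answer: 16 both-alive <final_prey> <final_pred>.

Answer: 1 pred

Derivation:
Step 1: prey: 5+2-0=7; pred: 6+0-6=0
First extinction: pred at step 1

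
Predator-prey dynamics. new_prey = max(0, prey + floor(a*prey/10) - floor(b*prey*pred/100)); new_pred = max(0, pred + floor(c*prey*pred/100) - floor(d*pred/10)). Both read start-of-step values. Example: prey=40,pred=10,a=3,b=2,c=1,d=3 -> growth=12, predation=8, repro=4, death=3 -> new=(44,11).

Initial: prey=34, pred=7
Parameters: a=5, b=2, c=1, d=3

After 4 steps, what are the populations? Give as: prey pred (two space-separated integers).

Answer: 111 17

Derivation:
Step 1: prey: 34+17-4=47; pred: 7+2-2=7
Step 2: prey: 47+23-6=64; pred: 7+3-2=8
Step 3: prey: 64+32-10=86; pred: 8+5-2=11
Step 4: prey: 86+43-18=111; pred: 11+9-3=17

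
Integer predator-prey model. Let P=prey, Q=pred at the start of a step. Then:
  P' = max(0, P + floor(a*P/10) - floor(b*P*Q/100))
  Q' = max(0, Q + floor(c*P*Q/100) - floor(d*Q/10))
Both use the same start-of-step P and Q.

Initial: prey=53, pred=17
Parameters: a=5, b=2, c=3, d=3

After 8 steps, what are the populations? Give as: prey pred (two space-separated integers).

Step 1: prey: 53+26-18=61; pred: 17+27-5=39
Step 2: prey: 61+30-47=44; pred: 39+71-11=99
Step 3: prey: 44+22-87=0; pred: 99+130-29=200
Step 4: prey: 0+0-0=0; pred: 200+0-60=140
Step 5: prey: 0+0-0=0; pred: 140+0-42=98
Step 6: prey: 0+0-0=0; pred: 98+0-29=69
Step 7: prey: 0+0-0=0; pred: 69+0-20=49
Step 8: prey: 0+0-0=0; pred: 49+0-14=35

Answer: 0 35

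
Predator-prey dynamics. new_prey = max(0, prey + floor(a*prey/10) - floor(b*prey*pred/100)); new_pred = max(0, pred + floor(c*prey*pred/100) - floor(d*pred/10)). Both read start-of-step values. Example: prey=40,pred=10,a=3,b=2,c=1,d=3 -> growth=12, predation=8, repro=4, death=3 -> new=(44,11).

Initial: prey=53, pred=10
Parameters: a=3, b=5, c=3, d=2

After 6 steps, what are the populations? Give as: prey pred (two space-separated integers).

Answer: 0 24

Derivation:
Step 1: prey: 53+15-26=42; pred: 10+15-2=23
Step 2: prey: 42+12-48=6; pred: 23+28-4=47
Step 3: prey: 6+1-14=0; pred: 47+8-9=46
Step 4: prey: 0+0-0=0; pred: 46+0-9=37
Step 5: prey: 0+0-0=0; pred: 37+0-7=30
Step 6: prey: 0+0-0=0; pred: 30+0-6=24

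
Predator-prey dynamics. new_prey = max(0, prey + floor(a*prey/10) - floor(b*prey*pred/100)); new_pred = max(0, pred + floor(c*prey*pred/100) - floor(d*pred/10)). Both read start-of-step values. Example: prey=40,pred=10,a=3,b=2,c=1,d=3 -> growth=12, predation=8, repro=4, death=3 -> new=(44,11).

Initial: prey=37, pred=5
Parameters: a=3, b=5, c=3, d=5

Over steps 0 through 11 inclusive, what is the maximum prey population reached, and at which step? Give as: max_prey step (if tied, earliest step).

Step 1: prey: 37+11-9=39; pred: 5+5-2=8
Step 2: prey: 39+11-15=35; pred: 8+9-4=13
Step 3: prey: 35+10-22=23; pred: 13+13-6=20
Step 4: prey: 23+6-23=6; pred: 20+13-10=23
Step 5: prey: 6+1-6=1; pred: 23+4-11=16
Step 6: prey: 1+0-0=1; pred: 16+0-8=8
Step 7: prey: 1+0-0=1; pred: 8+0-4=4
Step 8: prey: 1+0-0=1; pred: 4+0-2=2
Step 9: prey: 1+0-0=1; pred: 2+0-1=1
Step 10: prey: 1+0-0=1; pred: 1+0-0=1
Step 11: prey: 1+0-0=1; pred: 1+0-0=1
Max prey = 39 at step 1

Answer: 39 1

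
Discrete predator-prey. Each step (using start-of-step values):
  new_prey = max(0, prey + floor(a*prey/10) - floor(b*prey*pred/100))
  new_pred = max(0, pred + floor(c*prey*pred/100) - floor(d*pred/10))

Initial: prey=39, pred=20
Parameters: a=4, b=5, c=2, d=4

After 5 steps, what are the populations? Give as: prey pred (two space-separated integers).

Answer: 0 6

Derivation:
Step 1: prey: 39+15-39=15; pred: 20+15-8=27
Step 2: prey: 15+6-20=1; pred: 27+8-10=25
Step 3: prey: 1+0-1=0; pred: 25+0-10=15
Step 4: prey: 0+0-0=0; pred: 15+0-6=9
Step 5: prey: 0+0-0=0; pred: 9+0-3=6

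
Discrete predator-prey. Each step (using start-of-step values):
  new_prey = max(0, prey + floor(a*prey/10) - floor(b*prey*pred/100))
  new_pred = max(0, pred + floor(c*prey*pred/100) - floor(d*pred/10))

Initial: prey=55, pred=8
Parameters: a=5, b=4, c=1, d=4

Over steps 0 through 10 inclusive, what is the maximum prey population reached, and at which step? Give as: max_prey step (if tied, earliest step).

Step 1: prey: 55+27-17=65; pred: 8+4-3=9
Step 2: prey: 65+32-23=74; pred: 9+5-3=11
Step 3: prey: 74+37-32=79; pred: 11+8-4=15
Step 4: prey: 79+39-47=71; pred: 15+11-6=20
Step 5: prey: 71+35-56=50; pred: 20+14-8=26
Step 6: prey: 50+25-52=23; pred: 26+13-10=29
Step 7: prey: 23+11-26=8; pred: 29+6-11=24
Step 8: prey: 8+4-7=5; pred: 24+1-9=16
Step 9: prey: 5+2-3=4; pred: 16+0-6=10
Step 10: prey: 4+2-1=5; pred: 10+0-4=6
Max prey = 79 at step 3

Answer: 79 3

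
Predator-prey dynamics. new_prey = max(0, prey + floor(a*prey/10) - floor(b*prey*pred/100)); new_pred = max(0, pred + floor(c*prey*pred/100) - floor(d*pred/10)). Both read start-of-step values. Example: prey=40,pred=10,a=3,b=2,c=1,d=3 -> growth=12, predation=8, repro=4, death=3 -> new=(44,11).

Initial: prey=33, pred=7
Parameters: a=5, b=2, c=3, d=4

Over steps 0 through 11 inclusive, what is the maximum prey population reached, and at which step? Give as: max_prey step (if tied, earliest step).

Answer: 63 3

Derivation:
Step 1: prey: 33+16-4=45; pred: 7+6-2=11
Step 2: prey: 45+22-9=58; pred: 11+14-4=21
Step 3: prey: 58+29-24=63; pred: 21+36-8=49
Step 4: prey: 63+31-61=33; pred: 49+92-19=122
Step 5: prey: 33+16-80=0; pred: 122+120-48=194
Step 6: prey: 0+0-0=0; pred: 194+0-77=117
Step 7: prey: 0+0-0=0; pred: 117+0-46=71
Step 8: prey: 0+0-0=0; pred: 71+0-28=43
Step 9: prey: 0+0-0=0; pred: 43+0-17=26
Step 10: prey: 0+0-0=0; pred: 26+0-10=16
Step 11: prey: 0+0-0=0; pred: 16+0-6=10
Max prey = 63 at step 3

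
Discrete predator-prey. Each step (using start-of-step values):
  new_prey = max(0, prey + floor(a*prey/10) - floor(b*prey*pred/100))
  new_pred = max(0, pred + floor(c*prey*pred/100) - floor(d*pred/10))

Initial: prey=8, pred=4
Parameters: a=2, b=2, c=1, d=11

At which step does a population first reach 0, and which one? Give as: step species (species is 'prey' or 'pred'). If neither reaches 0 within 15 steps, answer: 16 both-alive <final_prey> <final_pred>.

Answer: 1 pred

Derivation:
Step 1: prey: 8+1-0=9; pred: 4+0-4=0
First extinction: pred at step 1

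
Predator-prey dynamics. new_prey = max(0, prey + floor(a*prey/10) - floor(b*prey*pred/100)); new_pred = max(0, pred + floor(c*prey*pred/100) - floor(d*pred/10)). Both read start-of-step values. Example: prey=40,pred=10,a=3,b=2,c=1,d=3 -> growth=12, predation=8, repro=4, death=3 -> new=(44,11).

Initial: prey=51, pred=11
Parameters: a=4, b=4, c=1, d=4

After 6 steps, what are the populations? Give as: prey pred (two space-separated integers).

Answer: 29 11

Derivation:
Step 1: prey: 51+20-22=49; pred: 11+5-4=12
Step 2: prey: 49+19-23=45; pred: 12+5-4=13
Step 3: prey: 45+18-23=40; pred: 13+5-5=13
Step 4: prey: 40+16-20=36; pred: 13+5-5=13
Step 5: prey: 36+14-18=32; pred: 13+4-5=12
Step 6: prey: 32+12-15=29; pred: 12+3-4=11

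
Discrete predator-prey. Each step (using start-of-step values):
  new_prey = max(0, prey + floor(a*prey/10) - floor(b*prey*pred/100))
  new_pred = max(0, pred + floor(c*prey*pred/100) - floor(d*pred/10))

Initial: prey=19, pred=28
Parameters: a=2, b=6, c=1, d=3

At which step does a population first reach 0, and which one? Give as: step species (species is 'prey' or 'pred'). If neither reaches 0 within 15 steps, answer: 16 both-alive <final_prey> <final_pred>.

Answer: 1 prey

Derivation:
Step 1: prey: 19+3-31=0; pred: 28+5-8=25
First extinction: prey at step 1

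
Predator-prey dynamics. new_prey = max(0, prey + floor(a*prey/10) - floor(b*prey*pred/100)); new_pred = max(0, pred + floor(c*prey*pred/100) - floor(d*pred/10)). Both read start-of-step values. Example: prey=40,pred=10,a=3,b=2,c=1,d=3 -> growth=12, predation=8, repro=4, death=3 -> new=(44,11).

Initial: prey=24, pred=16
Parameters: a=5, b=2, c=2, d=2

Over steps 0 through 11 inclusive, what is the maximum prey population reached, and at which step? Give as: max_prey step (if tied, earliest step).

Answer: 32 2

Derivation:
Step 1: prey: 24+12-7=29; pred: 16+7-3=20
Step 2: prey: 29+14-11=32; pred: 20+11-4=27
Step 3: prey: 32+16-17=31; pred: 27+17-5=39
Step 4: prey: 31+15-24=22; pred: 39+24-7=56
Step 5: prey: 22+11-24=9; pred: 56+24-11=69
Step 6: prey: 9+4-12=1; pred: 69+12-13=68
Step 7: prey: 1+0-1=0; pred: 68+1-13=56
Step 8: prey: 0+0-0=0; pred: 56+0-11=45
Step 9: prey: 0+0-0=0; pred: 45+0-9=36
Step 10: prey: 0+0-0=0; pred: 36+0-7=29
Step 11: prey: 0+0-0=0; pred: 29+0-5=24
Max prey = 32 at step 2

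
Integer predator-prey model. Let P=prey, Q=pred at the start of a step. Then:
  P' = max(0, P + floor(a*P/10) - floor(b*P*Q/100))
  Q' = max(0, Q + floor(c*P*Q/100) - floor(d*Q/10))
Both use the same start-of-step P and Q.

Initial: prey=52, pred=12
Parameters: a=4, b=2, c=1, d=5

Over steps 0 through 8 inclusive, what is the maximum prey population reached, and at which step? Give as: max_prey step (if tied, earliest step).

Answer: 87 4

Derivation:
Step 1: prey: 52+20-12=60; pred: 12+6-6=12
Step 2: prey: 60+24-14=70; pred: 12+7-6=13
Step 3: prey: 70+28-18=80; pred: 13+9-6=16
Step 4: prey: 80+32-25=87; pred: 16+12-8=20
Step 5: prey: 87+34-34=87; pred: 20+17-10=27
Step 6: prey: 87+34-46=75; pred: 27+23-13=37
Step 7: prey: 75+30-55=50; pred: 37+27-18=46
Step 8: prey: 50+20-46=24; pred: 46+23-23=46
Max prey = 87 at step 4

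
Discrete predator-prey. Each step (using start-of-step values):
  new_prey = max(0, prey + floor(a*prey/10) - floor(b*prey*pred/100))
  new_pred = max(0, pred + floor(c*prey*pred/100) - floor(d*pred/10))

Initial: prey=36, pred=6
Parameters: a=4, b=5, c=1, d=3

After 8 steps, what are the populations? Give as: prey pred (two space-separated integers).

Step 1: prey: 36+14-10=40; pred: 6+2-1=7
Step 2: prey: 40+16-14=42; pred: 7+2-2=7
Step 3: prey: 42+16-14=44; pred: 7+2-2=7
Step 4: prey: 44+17-15=46; pred: 7+3-2=8
Step 5: prey: 46+18-18=46; pred: 8+3-2=9
Step 6: prey: 46+18-20=44; pred: 9+4-2=11
Step 7: prey: 44+17-24=37; pred: 11+4-3=12
Step 8: prey: 37+14-22=29; pred: 12+4-3=13

Answer: 29 13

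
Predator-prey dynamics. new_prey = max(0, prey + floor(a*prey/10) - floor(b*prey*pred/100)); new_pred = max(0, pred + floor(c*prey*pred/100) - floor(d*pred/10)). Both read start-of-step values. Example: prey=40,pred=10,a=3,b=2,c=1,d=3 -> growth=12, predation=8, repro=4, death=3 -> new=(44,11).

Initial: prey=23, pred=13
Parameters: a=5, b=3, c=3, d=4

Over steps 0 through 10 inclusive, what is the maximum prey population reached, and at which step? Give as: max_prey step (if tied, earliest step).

Answer: 27 2

Derivation:
Step 1: prey: 23+11-8=26; pred: 13+8-5=16
Step 2: prey: 26+13-12=27; pred: 16+12-6=22
Step 3: prey: 27+13-17=23; pred: 22+17-8=31
Step 4: prey: 23+11-21=13; pred: 31+21-12=40
Step 5: prey: 13+6-15=4; pred: 40+15-16=39
Step 6: prey: 4+2-4=2; pred: 39+4-15=28
Step 7: prey: 2+1-1=2; pred: 28+1-11=18
Step 8: prey: 2+1-1=2; pred: 18+1-7=12
Step 9: prey: 2+1-0=3; pred: 12+0-4=8
Step 10: prey: 3+1-0=4; pred: 8+0-3=5
Max prey = 27 at step 2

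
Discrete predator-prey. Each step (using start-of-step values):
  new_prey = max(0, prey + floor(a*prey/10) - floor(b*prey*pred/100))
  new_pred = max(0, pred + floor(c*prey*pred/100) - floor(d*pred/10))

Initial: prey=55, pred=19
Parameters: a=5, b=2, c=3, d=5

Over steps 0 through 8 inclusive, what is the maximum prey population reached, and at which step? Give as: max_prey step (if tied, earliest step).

Answer: 62 1

Derivation:
Step 1: prey: 55+27-20=62; pred: 19+31-9=41
Step 2: prey: 62+31-50=43; pred: 41+76-20=97
Step 3: prey: 43+21-83=0; pred: 97+125-48=174
Step 4: prey: 0+0-0=0; pred: 174+0-87=87
Step 5: prey: 0+0-0=0; pred: 87+0-43=44
Step 6: prey: 0+0-0=0; pred: 44+0-22=22
Step 7: prey: 0+0-0=0; pred: 22+0-11=11
Step 8: prey: 0+0-0=0; pred: 11+0-5=6
Max prey = 62 at step 1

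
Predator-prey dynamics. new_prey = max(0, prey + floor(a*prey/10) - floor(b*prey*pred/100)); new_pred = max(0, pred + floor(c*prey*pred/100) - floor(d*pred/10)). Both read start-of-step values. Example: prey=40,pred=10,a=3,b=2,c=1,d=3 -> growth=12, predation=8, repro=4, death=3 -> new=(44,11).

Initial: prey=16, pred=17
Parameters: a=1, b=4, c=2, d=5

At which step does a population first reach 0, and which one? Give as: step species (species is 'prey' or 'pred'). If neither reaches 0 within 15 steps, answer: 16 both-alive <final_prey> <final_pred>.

Answer: 16 both-alive 3 1

Derivation:
Step 1: prey: 16+1-10=7; pred: 17+5-8=14
Step 2: prey: 7+0-3=4; pred: 14+1-7=8
Step 3: prey: 4+0-1=3; pred: 8+0-4=4
Step 4: prey: 3+0-0=3; pred: 4+0-2=2
Step 5: prey: 3+0-0=3; pred: 2+0-1=1
Step 6: prey: 3+0-0=3; pred: 1+0-0=1
Steps 7-15: state stable at prey=3, pred=1 (no change)
No extinction within 15 steps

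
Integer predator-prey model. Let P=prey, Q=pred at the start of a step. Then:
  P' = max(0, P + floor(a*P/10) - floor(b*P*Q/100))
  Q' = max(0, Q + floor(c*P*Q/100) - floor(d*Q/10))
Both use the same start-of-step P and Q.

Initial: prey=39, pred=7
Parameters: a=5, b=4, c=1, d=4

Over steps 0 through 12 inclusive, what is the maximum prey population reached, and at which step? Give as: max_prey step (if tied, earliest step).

Step 1: prey: 39+19-10=48; pred: 7+2-2=7
Step 2: prey: 48+24-13=59; pred: 7+3-2=8
Step 3: prey: 59+29-18=70; pred: 8+4-3=9
Step 4: prey: 70+35-25=80; pred: 9+6-3=12
Step 5: prey: 80+40-38=82; pred: 12+9-4=17
Step 6: prey: 82+41-55=68; pred: 17+13-6=24
Step 7: prey: 68+34-65=37; pred: 24+16-9=31
Step 8: prey: 37+18-45=10; pred: 31+11-12=30
Step 9: prey: 10+5-12=3; pred: 30+3-12=21
Step 10: prey: 3+1-2=2; pred: 21+0-8=13
Step 11: prey: 2+1-1=2; pred: 13+0-5=8
Step 12: prey: 2+1-0=3; pred: 8+0-3=5
Max prey = 82 at step 5

Answer: 82 5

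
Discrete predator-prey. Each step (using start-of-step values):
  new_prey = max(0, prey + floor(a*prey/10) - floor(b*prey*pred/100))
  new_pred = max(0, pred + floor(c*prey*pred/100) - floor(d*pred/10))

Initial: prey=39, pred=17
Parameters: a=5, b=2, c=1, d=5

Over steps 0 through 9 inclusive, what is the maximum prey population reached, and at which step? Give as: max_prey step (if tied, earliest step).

Answer: 106 6

Derivation:
Step 1: prey: 39+19-13=45; pred: 17+6-8=15
Step 2: prey: 45+22-13=54; pred: 15+6-7=14
Step 3: prey: 54+27-15=66; pred: 14+7-7=14
Step 4: prey: 66+33-18=81; pred: 14+9-7=16
Step 5: prey: 81+40-25=96; pred: 16+12-8=20
Step 6: prey: 96+48-38=106; pred: 20+19-10=29
Step 7: prey: 106+53-61=98; pred: 29+30-14=45
Step 8: prey: 98+49-88=59; pred: 45+44-22=67
Step 9: prey: 59+29-79=9; pred: 67+39-33=73
Max prey = 106 at step 6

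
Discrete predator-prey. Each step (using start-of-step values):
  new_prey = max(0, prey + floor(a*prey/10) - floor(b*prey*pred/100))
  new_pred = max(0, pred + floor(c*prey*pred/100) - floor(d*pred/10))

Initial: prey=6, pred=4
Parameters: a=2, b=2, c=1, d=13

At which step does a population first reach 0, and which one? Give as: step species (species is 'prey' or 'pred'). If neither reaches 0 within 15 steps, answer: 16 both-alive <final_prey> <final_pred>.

Step 1: prey: 6+1-0=7; pred: 4+0-5=0
First extinction: pred at step 1

Answer: 1 pred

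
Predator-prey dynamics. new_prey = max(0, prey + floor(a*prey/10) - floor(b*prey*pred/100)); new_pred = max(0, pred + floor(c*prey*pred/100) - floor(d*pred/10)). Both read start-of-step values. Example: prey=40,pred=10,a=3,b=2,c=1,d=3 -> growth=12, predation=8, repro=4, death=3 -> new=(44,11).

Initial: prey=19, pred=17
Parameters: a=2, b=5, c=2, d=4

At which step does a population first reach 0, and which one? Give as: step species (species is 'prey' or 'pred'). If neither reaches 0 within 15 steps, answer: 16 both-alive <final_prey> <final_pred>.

Answer: 16 both-alive 1 2

Derivation:
Step 1: prey: 19+3-16=6; pred: 17+6-6=17
Step 2: prey: 6+1-5=2; pred: 17+2-6=13
Step 3: prey: 2+0-1=1; pred: 13+0-5=8
Step 4: prey: 1+0-0=1; pred: 8+0-3=5
Step 5: prey: 1+0-0=1; pred: 5+0-2=3
Step 6: prey: 1+0-0=1; pred: 3+0-1=2
Step 7: prey: 1+0-0=1; pred: 2+0-0=2
Steps 8-15: state stable at prey=1, pred=2 (no change)
No extinction within 15 steps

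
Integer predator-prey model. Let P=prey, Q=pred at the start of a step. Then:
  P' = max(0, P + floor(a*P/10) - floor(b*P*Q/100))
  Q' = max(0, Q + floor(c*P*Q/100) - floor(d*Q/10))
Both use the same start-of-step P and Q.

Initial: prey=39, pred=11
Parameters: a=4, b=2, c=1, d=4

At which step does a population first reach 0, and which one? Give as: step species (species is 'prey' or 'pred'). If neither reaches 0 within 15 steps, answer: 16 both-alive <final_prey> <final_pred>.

Answer: 16 both-alive 9 4

Derivation:
Step 1: prey: 39+15-8=46; pred: 11+4-4=11
Step 2: prey: 46+18-10=54; pred: 11+5-4=12
Step 3: prey: 54+21-12=63; pred: 12+6-4=14
Step 4: prey: 63+25-17=71; pred: 14+8-5=17
Step 5: prey: 71+28-24=75; pred: 17+12-6=23
Step 6: prey: 75+30-34=71; pred: 23+17-9=31
Step 7: prey: 71+28-44=55; pred: 31+22-12=41
Step 8: prey: 55+22-45=32; pred: 41+22-16=47
Step 9: prey: 32+12-30=14; pred: 47+15-18=44
Step 10: prey: 14+5-12=7; pred: 44+6-17=33
Step 11: prey: 7+2-4=5; pred: 33+2-13=22
Step 12: prey: 5+2-2=5; pred: 22+1-8=15
Step 13: prey: 5+2-1=6; pred: 15+0-6=9
Step 14: prey: 6+2-1=7; pred: 9+0-3=6
Step 15: prey: 7+2-0=9; pred: 6+0-2=4
No extinction within 15 steps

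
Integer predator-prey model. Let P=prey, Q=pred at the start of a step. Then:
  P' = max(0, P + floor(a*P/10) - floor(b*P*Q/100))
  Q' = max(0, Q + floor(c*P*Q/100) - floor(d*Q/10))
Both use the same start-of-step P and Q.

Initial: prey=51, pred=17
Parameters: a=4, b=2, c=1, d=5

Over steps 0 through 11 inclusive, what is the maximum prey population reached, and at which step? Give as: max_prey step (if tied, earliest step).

Answer: 60 4

Derivation:
Step 1: prey: 51+20-17=54; pred: 17+8-8=17
Step 2: prey: 54+21-18=57; pred: 17+9-8=18
Step 3: prey: 57+22-20=59; pred: 18+10-9=19
Step 4: prey: 59+23-22=60; pred: 19+11-9=21
Step 5: prey: 60+24-25=59; pred: 21+12-10=23
Step 6: prey: 59+23-27=55; pred: 23+13-11=25
Step 7: prey: 55+22-27=50; pred: 25+13-12=26
Step 8: prey: 50+20-26=44; pred: 26+13-13=26
Step 9: prey: 44+17-22=39; pred: 26+11-13=24
Step 10: prey: 39+15-18=36; pred: 24+9-12=21
Step 11: prey: 36+14-15=35; pred: 21+7-10=18
Max prey = 60 at step 4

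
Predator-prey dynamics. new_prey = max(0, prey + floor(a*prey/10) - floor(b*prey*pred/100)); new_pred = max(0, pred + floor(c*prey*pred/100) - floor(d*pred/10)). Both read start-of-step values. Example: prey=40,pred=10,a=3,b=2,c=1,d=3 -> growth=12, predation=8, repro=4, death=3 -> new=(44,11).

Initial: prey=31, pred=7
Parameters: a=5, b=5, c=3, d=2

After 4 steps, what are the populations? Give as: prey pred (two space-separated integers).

Step 1: prey: 31+15-10=36; pred: 7+6-1=12
Step 2: prey: 36+18-21=33; pred: 12+12-2=22
Step 3: prey: 33+16-36=13; pred: 22+21-4=39
Step 4: prey: 13+6-25=0; pred: 39+15-7=47

Answer: 0 47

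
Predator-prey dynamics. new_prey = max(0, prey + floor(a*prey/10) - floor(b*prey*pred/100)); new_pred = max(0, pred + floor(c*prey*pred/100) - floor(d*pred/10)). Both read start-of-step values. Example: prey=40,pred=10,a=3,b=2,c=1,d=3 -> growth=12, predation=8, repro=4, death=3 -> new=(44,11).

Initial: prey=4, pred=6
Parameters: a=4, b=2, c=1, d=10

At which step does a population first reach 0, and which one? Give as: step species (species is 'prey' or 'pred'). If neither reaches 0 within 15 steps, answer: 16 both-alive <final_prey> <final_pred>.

Step 1: prey: 4+1-0=5; pred: 6+0-6=0
First extinction: pred at step 1

Answer: 1 pred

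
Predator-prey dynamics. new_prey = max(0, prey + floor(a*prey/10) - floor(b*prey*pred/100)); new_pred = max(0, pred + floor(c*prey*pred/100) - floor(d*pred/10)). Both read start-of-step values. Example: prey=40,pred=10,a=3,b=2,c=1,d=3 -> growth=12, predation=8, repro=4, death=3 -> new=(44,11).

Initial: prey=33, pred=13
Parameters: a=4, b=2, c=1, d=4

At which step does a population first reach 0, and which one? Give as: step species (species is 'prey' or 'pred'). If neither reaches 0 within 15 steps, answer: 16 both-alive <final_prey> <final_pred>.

Step 1: prey: 33+13-8=38; pred: 13+4-5=12
Step 2: prey: 38+15-9=44; pred: 12+4-4=12
Step 3: prey: 44+17-10=51; pred: 12+5-4=13
Step 4: prey: 51+20-13=58; pred: 13+6-5=14
Step 5: prey: 58+23-16=65; pred: 14+8-5=17
Step 6: prey: 65+26-22=69; pred: 17+11-6=22
Step 7: prey: 69+27-30=66; pred: 22+15-8=29
Step 8: prey: 66+26-38=54; pred: 29+19-11=37
Step 9: prey: 54+21-39=36; pred: 37+19-14=42
Step 10: prey: 36+14-30=20; pred: 42+15-16=41
Step 11: prey: 20+8-16=12; pred: 41+8-16=33
Step 12: prey: 12+4-7=9; pred: 33+3-13=23
Step 13: prey: 9+3-4=8; pred: 23+2-9=16
Step 14: prey: 8+3-2=9; pred: 16+1-6=11
Step 15: prey: 9+3-1=11; pred: 11+0-4=7
No extinction within 15 steps

Answer: 16 both-alive 11 7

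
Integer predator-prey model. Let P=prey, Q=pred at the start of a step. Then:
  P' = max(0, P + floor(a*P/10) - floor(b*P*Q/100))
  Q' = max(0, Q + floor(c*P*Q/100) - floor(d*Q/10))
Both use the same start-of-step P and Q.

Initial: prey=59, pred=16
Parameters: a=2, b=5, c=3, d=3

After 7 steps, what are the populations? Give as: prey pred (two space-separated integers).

Step 1: prey: 59+11-47=23; pred: 16+28-4=40
Step 2: prey: 23+4-46=0; pred: 40+27-12=55
Step 3: prey: 0+0-0=0; pred: 55+0-16=39
Step 4: prey: 0+0-0=0; pred: 39+0-11=28
Step 5: prey: 0+0-0=0; pred: 28+0-8=20
Step 6: prey: 0+0-0=0; pred: 20+0-6=14
Step 7: prey: 0+0-0=0; pred: 14+0-4=10

Answer: 0 10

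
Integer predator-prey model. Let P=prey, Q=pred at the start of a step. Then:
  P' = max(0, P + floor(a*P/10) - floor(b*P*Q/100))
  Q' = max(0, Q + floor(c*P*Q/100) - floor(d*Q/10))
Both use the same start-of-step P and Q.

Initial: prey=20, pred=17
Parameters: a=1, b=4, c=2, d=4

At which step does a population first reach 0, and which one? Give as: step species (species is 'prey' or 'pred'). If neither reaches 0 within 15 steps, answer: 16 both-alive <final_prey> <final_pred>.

Step 1: prey: 20+2-13=9; pred: 17+6-6=17
Step 2: prey: 9+0-6=3; pred: 17+3-6=14
Step 3: prey: 3+0-1=2; pred: 14+0-5=9
Step 4: prey: 2+0-0=2; pred: 9+0-3=6
Step 5: prey: 2+0-0=2; pred: 6+0-2=4
Step 6: prey: 2+0-0=2; pred: 4+0-1=3
Step 7: prey: 2+0-0=2; pred: 3+0-1=2
Step 8: prey: 2+0-0=2; pred: 2+0-0=2
Steps 9-15: state stable at prey=2, pred=2 (no change)
No extinction within 15 steps

Answer: 16 both-alive 2 2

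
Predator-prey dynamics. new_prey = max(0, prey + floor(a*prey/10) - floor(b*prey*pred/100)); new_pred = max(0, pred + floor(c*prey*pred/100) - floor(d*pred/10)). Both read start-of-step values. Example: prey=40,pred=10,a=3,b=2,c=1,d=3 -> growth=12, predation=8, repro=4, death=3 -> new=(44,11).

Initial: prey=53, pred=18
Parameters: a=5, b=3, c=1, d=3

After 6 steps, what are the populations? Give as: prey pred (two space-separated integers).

Step 1: prey: 53+26-28=51; pred: 18+9-5=22
Step 2: prey: 51+25-33=43; pred: 22+11-6=27
Step 3: prey: 43+21-34=30; pred: 27+11-8=30
Step 4: prey: 30+15-27=18; pred: 30+9-9=30
Step 5: prey: 18+9-16=11; pred: 30+5-9=26
Step 6: prey: 11+5-8=8; pred: 26+2-7=21

Answer: 8 21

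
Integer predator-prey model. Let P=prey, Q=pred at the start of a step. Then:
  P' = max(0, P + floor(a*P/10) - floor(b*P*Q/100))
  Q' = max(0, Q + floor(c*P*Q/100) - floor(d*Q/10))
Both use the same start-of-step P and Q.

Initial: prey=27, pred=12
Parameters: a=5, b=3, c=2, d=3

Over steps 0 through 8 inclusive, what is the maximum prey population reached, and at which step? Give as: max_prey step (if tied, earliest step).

Answer: 33 2

Derivation:
Step 1: prey: 27+13-9=31; pred: 12+6-3=15
Step 2: prey: 31+15-13=33; pred: 15+9-4=20
Step 3: prey: 33+16-19=30; pred: 20+13-6=27
Step 4: prey: 30+15-24=21; pred: 27+16-8=35
Step 5: prey: 21+10-22=9; pred: 35+14-10=39
Step 6: prey: 9+4-10=3; pred: 39+7-11=35
Step 7: prey: 3+1-3=1; pred: 35+2-10=27
Step 8: prey: 1+0-0=1; pred: 27+0-8=19
Max prey = 33 at step 2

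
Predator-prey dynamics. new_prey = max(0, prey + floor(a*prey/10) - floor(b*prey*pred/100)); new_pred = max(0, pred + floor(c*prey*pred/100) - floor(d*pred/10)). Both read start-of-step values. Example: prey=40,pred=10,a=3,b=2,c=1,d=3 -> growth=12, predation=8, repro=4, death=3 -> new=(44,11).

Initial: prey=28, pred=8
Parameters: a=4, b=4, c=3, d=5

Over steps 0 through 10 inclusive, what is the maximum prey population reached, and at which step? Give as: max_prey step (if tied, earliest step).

Answer: 31 1

Derivation:
Step 1: prey: 28+11-8=31; pred: 8+6-4=10
Step 2: prey: 31+12-12=31; pred: 10+9-5=14
Step 3: prey: 31+12-17=26; pred: 14+13-7=20
Step 4: prey: 26+10-20=16; pred: 20+15-10=25
Step 5: prey: 16+6-16=6; pred: 25+12-12=25
Step 6: prey: 6+2-6=2; pred: 25+4-12=17
Step 7: prey: 2+0-1=1; pred: 17+1-8=10
Step 8: prey: 1+0-0=1; pred: 10+0-5=5
Step 9: prey: 1+0-0=1; pred: 5+0-2=3
Step 10: prey: 1+0-0=1; pred: 3+0-1=2
Max prey = 31 at step 1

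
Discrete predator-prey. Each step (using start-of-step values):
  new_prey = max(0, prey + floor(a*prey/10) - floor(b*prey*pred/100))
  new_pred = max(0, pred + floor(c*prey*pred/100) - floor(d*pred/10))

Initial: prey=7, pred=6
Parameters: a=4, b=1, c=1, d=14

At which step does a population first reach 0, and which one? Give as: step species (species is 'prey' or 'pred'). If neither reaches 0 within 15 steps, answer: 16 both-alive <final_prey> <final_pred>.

Step 1: prey: 7+2-0=9; pred: 6+0-8=0
First extinction: pred at step 1

Answer: 1 pred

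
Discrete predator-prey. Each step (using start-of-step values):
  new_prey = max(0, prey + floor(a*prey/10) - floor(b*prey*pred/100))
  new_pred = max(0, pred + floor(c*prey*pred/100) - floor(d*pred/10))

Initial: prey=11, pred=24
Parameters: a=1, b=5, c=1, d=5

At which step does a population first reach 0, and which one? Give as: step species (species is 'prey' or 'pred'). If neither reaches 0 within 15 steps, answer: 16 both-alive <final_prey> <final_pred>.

Answer: 1 prey

Derivation:
Step 1: prey: 11+1-13=0; pred: 24+2-12=14
First extinction: prey at step 1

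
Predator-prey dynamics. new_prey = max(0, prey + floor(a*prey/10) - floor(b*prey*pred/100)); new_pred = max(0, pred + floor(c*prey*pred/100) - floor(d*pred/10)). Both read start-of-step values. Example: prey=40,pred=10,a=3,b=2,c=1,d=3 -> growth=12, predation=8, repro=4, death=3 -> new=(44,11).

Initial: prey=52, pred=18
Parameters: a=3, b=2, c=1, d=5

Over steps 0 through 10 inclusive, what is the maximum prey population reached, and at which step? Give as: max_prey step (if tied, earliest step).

Step 1: prey: 52+15-18=49; pred: 18+9-9=18
Step 2: prey: 49+14-17=46; pred: 18+8-9=17
Step 3: prey: 46+13-15=44; pred: 17+7-8=16
Step 4: prey: 44+13-14=43; pred: 16+7-8=15
Step 5: prey: 43+12-12=43; pred: 15+6-7=14
Step 6: prey: 43+12-12=43; pred: 14+6-7=13
Step 7: prey: 43+12-11=44; pred: 13+5-6=12
Step 8: prey: 44+13-10=47; pred: 12+5-6=11
Step 9: prey: 47+14-10=51; pred: 11+5-5=11
Step 10: prey: 51+15-11=55; pred: 11+5-5=11
Max prey = 55 at step 10

Answer: 55 10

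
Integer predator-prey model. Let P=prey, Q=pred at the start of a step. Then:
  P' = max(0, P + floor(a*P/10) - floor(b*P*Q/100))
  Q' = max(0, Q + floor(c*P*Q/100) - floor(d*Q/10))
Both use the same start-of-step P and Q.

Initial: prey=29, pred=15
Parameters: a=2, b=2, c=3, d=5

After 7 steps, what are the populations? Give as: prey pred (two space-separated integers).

Answer: 3 8

Derivation:
Step 1: prey: 29+5-8=26; pred: 15+13-7=21
Step 2: prey: 26+5-10=21; pred: 21+16-10=27
Step 3: prey: 21+4-11=14; pred: 27+17-13=31
Step 4: prey: 14+2-8=8; pred: 31+13-15=29
Step 5: prey: 8+1-4=5; pred: 29+6-14=21
Step 6: prey: 5+1-2=4; pred: 21+3-10=14
Step 7: prey: 4+0-1=3; pred: 14+1-7=8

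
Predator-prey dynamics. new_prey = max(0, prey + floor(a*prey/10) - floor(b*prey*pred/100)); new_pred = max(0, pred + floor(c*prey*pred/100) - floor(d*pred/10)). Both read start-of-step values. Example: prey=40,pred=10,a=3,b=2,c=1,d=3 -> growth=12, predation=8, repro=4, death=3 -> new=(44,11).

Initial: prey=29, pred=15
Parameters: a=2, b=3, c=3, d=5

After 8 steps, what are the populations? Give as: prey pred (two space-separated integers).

Answer: 3 1

Derivation:
Step 1: prey: 29+5-13=21; pred: 15+13-7=21
Step 2: prey: 21+4-13=12; pred: 21+13-10=24
Step 3: prey: 12+2-8=6; pred: 24+8-12=20
Step 4: prey: 6+1-3=4; pred: 20+3-10=13
Step 5: prey: 4+0-1=3; pred: 13+1-6=8
Step 6: prey: 3+0-0=3; pred: 8+0-4=4
Step 7: prey: 3+0-0=3; pred: 4+0-2=2
Step 8: prey: 3+0-0=3; pred: 2+0-1=1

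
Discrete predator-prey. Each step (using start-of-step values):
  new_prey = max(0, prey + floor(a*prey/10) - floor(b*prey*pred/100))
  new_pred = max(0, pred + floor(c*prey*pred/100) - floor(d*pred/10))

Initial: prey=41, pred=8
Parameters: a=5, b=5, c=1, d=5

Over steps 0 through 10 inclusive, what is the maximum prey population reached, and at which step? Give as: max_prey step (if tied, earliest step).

Answer: 80 6

Derivation:
Step 1: prey: 41+20-16=45; pred: 8+3-4=7
Step 2: prey: 45+22-15=52; pred: 7+3-3=7
Step 3: prey: 52+26-18=60; pred: 7+3-3=7
Step 4: prey: 60+30-21=69; pred: 7+4-3=8
Step 5: prey: 69+34-27=76; pred: 8+5-4=9
Step 6: prey: 76+38-34=80; pred: 9+6-4=11
Step 7: prey: 80+40-44=76; pred: 11+8-5=14
Step 8: prey: 76+38-53=61; pred: 14+10-7=17
Step 9: prey: 61+30-51=40; pred: 17+10-8=19
Step 10: prey: 40+20-38=22; pred: 19+7-9=17
Max prey = 80 at step 6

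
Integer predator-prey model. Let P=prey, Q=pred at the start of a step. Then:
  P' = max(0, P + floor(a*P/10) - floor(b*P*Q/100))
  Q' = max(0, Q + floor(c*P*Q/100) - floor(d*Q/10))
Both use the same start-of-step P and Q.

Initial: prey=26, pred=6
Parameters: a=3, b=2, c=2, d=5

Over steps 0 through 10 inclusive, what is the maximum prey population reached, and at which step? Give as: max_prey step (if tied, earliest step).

Step 1: prey: 26+7-3=30; pred: 6+3-3=6
Step 2: prey: 30+9-3=36; pred: 6+3-3=6
Step 3: prey: 36+10-4=42; pred: 6+4-3=7
Step 4: prey: 42+12-5=49; pred: 7+5-3=9
Step 5: prey: 49+14-8=55; pred: 9+8-4=13
Step 6: prey: 55+16-14=57; pred: 13+14-6=21
Step 7: prey: 57+17-23=51; pred: 21+23-10=34
Step 8: prey: 51+15-34=32; pred: 34+34-17=51
Step 9: prey: 32+9-32=9; pred: 51+32-25=58
Step 10: prey: 9+2-10=1; pred: 58+10-29=39
Max prey = 57 at step 6

Answer: 57 6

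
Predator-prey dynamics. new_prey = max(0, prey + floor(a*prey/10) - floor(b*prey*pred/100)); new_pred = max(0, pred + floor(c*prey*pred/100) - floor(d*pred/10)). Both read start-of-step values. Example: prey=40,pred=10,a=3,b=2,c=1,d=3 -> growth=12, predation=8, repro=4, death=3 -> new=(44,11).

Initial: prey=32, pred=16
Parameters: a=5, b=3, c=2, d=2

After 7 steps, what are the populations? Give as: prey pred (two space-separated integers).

Answer: 0 26

Derivation:
Step 1: prey: 32+16-15=33; pred: 16+10-3=23
Step 2: prey: 33+16-22=27; pred: 23+15-4=34
Step 3: prey: 27+13-27=13; pred: 34+18-6=46
Step 4: prey: 13+6-17=2; pred: 46+11-9=48
Step 5: prey: 2+1-2=1; pred: 48+1-9=40
Step 6: prey: 1+0-1=0; pred: 40+0-8=32
Step 7: prey: 0+0-0=0; pred: 32+0-6=26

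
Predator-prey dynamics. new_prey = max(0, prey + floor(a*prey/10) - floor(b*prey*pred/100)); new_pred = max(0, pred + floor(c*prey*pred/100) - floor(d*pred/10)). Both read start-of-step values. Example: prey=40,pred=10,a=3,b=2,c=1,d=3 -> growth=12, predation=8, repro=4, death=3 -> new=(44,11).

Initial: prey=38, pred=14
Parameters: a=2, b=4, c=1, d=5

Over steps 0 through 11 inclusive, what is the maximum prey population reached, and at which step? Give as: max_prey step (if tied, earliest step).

Answer: 41 11

Derivation:
Step 1: prey: 38+7-21=24; pred: 14+5-7=12
Step 2: prey: 24+4-11=17; pred: 12+2-6=8
Step 3: prey: 17+3-5=15; pred: 8+1-4=5
Step 4: prey: 15+3-3=15; pred: 5+0-2=3
Step 5: prey: 15+3-1=17; pred: 3+0-1=2
Step 6: prey: 17+3-1=19; pred: 2+0-1=1
Step 7: prey: 19+3-0=22; pred: 1+0-0=1
Step 8: prey: 22+4-0=26; pred: 1+0-0=1
Step 9: prey: 26+5-1=30; pred: 1+0-0=1
Step 10: prey: 30+6-1=35; pred: 1+0-0=1
Step 11: prey: 35+7-1=41; pred: 1+0-0=1
Max prey = 41 at step 11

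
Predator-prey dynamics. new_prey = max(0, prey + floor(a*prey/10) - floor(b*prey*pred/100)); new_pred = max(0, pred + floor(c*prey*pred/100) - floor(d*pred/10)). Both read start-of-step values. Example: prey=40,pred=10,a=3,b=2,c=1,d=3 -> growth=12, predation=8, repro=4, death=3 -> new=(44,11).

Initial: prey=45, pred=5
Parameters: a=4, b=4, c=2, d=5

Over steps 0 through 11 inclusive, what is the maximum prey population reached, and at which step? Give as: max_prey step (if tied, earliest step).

Step 1: prey: 45+18-9=54; pred: 5+4-2=7
Step 2: prey: 54+21-15=60; pred: 7+7-3=11
Step 3: prey: 60+24-26=58; pred: 11+13-5=19
Step 4: prey: 58+23-44=37; pred: 19+22-9=32
Step 5: prey: 37+14-47=4; pred: 32+23-16=39
Step 6: prey: 4+1-6=0; pred: 39+3-19=23
Step 7: prey: 0+0-0=0; pred: 23+0-11=12
Step 8: prey: 0+0-0=0; pred: 12+0-6=6
Step 9: prey: 0+0-0=0; pred: 6+0-3=3
Step 10: prey: 0+0-0=0; pred: 3+0-1=2
Step 11: prey: 0+0-0=0; pred: 2+0-1=1
Max prey = 60 at step 2

Answer: 60 2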